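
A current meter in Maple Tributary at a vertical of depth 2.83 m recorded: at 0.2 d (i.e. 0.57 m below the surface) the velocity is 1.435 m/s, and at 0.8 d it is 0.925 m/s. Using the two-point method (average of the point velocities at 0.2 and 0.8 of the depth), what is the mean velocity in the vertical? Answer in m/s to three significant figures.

1.18 m/s

v̄ = (1.435 + 0.925) / 2 = 1.180 m/s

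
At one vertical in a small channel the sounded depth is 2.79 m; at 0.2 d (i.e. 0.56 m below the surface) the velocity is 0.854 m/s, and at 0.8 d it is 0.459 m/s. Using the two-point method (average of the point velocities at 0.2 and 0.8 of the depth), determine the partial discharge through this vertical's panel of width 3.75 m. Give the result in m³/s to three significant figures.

v̄ = (0.854 + 0.459) / 2 = 0.6565 m/s
q = v̄ × d × w = 0.6565 × 2.79 × 3.75 = 6.869 m³/s

6.87 m³/s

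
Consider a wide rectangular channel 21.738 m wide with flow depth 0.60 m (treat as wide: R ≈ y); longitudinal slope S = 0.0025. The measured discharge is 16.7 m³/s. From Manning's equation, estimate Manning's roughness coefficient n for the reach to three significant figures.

0.0278

A = b·y = 21.738 × 0.60 = 13.04 m²
Wide channel: R ≈ y = 0.60 m
n = (1/Q)·A·R^(2/3)·S^(1/2) = (1/16.7) × 13.04 × 0.7114 × 0.05000 = 0.02778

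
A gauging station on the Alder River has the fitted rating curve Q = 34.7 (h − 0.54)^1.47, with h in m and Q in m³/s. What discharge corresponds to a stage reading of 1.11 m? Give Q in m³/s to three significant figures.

Q = 34.7 × (1.11 − 0.54)^1.47 = 34.7 × 0.57^1.47 = 15.19 m³/s

15.2 m³/s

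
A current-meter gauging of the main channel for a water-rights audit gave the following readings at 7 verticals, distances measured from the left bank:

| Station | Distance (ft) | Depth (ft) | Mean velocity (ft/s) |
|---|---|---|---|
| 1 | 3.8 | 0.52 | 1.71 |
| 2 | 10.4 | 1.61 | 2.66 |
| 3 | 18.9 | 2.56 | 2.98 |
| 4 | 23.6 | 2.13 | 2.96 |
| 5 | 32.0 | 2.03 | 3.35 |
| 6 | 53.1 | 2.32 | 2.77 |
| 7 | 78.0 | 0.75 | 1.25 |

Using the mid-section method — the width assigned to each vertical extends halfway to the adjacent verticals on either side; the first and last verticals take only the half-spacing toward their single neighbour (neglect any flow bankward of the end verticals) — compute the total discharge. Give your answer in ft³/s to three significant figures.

387 ft³/s

w_1 = (10.4 − 3.8)/2 = 3.3 ft; q_1 = 1.71 × 0.52 × 3.3 = 2.934 ft³/s
w_2 = (18.9 − 3.8)/2 = 7.55 ft; q_2 = 2.66 × 1.61 × 7.55 = 32.33 ft³/s
w_3 = (23.6 − 10.4)/2 = 6.6 ft; q_3 = 2.98 × 2.56 × 6.6 = 50.35 ft³/s
w_4 = (32.0 − 18.9)/2 = 6.55 ft; q_4 = 2.96 × 2.13 × 6.55 = 41.30 ft³/s
w_5 = (53.1 − 23.6)/2 = 14.75 ft; q_5 = 3.35 × 2.03 × 14.75 = 100.3 ft³/s
w_6 = (78.0 − 32.0)/2 = 23 ft; q_6 = 2.77 × 2.32 × 23 = 147.8 ft³/s
w_7 = (78.0 − 53.1)/2 = 12.45 ft; q_7 = 1.25 × 0.75 × 12.45 = 11.67 ft³/s
Q = Σ qᵢ = 386.7 ft³/s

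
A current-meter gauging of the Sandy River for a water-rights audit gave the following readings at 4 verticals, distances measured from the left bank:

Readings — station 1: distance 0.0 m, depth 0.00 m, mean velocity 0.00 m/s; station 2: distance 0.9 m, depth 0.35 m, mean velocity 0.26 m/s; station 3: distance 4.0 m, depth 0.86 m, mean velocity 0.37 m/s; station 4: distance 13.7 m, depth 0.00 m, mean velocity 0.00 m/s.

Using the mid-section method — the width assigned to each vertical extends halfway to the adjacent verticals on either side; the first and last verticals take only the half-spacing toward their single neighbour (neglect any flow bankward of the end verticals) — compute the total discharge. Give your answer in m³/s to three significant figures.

w_2 = (4.0 − 0.0)/2 = 2 m; q_2 = 0.26 × 0.35 × 2 = 0.1820 m³/s
w_3 = (13.7 − 0.9)/2 = 6.4 m; q_3 = 0.37 × 0.86 × 6.4 = 2.036 m³/s
Stations 1, 4 contribute zero (depth or velocity is 0).
Q = Σ qᵢ = 2.218 m³/s

2.22 m³/s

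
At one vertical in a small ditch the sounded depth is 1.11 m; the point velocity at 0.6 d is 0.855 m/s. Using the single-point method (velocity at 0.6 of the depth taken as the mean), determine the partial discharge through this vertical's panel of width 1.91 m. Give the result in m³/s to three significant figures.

v̄ = v₀.₆ = 0.855 m/s
q = v̄ × d × w = 0.8550 × 1.11 × 1.91 = 1.813 m³/s

1.81 m³/s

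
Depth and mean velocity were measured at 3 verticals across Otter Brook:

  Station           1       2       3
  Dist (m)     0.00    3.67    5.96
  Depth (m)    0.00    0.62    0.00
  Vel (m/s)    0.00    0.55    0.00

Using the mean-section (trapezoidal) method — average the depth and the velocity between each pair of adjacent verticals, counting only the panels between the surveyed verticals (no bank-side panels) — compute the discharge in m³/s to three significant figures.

0.508 m³/s

Panel 1-2: Δb = 3.67 m, d̄ = (0.00+0.62)/2 = 0.31, v̄ = (0.00+0.55)/2 = 0.275 → q = 3.67×0.31×0.275 = 0.3129 m³/s
Panel 2-3: Δb = 2.29 m, d̄ = (0.62+0.00)/2 = 0.31, v̄ = (0.55+0.00)/2 = 0.275 → q = 2.29×0.31×0.275 = 0.1952 m³/s
Q = Σ q = 0.5081 m³/s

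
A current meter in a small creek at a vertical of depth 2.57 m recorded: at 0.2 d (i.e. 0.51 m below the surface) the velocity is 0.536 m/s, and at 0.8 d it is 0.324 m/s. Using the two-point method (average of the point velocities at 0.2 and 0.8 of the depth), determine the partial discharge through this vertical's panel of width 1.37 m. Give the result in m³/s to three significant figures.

v̄ = (0.536 + 0.324) / 2 = 0.4300 m/s
q = v̄ × d × w = 0.4300 × 2.57 × 1.37 = 1.514 m³/s

1.51 m³/s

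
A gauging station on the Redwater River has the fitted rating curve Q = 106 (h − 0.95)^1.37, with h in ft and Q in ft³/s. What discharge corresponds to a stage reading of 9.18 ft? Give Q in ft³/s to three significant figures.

Q = 106 × (9.18 − 0.95)^1.37 = 106 × 8.23^1.37 = 1903 ft³/s

1900 ft³/s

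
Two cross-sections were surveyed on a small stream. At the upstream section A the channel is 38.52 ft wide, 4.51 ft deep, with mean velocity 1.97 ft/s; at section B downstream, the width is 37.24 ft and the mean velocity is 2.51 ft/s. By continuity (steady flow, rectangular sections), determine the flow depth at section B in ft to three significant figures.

3.66 ft

Q = A₁V₁ = (38.52×4.51) × 1.97 = 342.2 ft³/s
d₂ = Q/(b₂ V₂) = 342.2/(37.24×2.51) = 3.661 ft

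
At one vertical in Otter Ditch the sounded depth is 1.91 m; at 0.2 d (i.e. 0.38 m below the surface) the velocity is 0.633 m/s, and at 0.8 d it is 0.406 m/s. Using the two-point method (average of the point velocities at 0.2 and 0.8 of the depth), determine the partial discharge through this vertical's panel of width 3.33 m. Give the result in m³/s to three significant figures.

3.30 m³/s

v̄ = (0.633 + 0.406) / 2 = 0.5195 m/s
q = v̄ × d × w = 0.5195 × 1.91 × 3.33 = 3.304 m³/s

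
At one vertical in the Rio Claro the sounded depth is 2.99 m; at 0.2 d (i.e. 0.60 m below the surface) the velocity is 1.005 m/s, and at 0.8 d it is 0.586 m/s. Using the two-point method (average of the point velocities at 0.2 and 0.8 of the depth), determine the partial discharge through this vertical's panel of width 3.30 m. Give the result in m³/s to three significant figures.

v̄ = (1.005 + 0.586) / 2 = 0.7955 m/s
q = v̄ × d × w = 0.7955 × 2.99 × 3.30 = 7.849 m³/s

7.85 m³/s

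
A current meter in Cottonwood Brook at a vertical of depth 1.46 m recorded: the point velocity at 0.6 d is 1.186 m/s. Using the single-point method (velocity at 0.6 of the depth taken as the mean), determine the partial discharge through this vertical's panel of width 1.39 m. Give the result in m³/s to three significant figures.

2.41 m³/s

v̄ = v₀.₆ = 1.186 m/s
q = v̄ × d × w = 1.186 × 1.46 × 1.39 = 2.407 m³/s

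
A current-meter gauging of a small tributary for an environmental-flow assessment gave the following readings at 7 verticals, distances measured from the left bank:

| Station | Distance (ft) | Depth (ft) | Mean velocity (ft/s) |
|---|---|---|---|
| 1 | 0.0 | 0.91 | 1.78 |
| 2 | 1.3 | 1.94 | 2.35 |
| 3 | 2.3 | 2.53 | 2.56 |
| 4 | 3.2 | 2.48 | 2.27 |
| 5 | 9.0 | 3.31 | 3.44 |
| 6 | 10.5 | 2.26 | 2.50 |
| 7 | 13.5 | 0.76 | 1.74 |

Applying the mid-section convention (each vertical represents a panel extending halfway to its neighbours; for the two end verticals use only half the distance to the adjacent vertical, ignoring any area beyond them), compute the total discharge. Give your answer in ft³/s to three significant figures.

w_1 = (1.3 − 0.0)/2 = 0.65 ft; q_1 = 1.78 × 0.91 × 0.65 = 1.053 ft³/s
w_2 = (2.3 − 0.0)/2 = 1.15 ft; q_2 = 2.35 × 1.94 × 1.15 = 5.243 ft³/s
w_3 = (3.2 − 1.3)/2 = 0.95 ft; q_3 = 2.56 × 2.53 × 0.95 = 6.153 ft³/s
w_4 = (9.0 − 2.3)/2 = 3.35 ft; q_4 = 2.27 × 2.48 × 3.35 = 18.86 ft³/s
w_5 = (10.5 − 3.2)/2 = 3.65 ft; q_5 = 3.44 × 3.31 × 3.65 = 41.56 ft³/s
w_6 = (13.5 − 9.0)/2 = 2.25 ft; q_6 = 2.50 × 2.26 × 2.25 = 12.71 ft³/s
w_7 = (13.5 − 10.5)/2 = 1.5 ft; q_7 = 1.74 × 0.76 × 1.5 = 1.984 ft³/s
Q = Σ qᵢ = 87.56 ft³/s

87.6 ft³/s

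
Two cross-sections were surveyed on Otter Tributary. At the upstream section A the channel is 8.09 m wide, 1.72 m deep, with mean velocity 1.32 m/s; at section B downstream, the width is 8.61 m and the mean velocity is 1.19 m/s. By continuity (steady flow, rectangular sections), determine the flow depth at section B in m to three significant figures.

1.79 m

Q = A₁V₁ = (8.09×1.72) × 1.32 = 18.37 m³/s
d₂ = Q/(b₂ V₂) = 18.37/(8.61×1.19) = 1.793 m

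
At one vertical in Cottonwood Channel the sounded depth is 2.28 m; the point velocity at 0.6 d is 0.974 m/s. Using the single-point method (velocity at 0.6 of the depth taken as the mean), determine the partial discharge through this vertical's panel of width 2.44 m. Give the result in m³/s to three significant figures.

v̄ = v₀.₆ = 0.974 m/s
q = v̄ × d × w = 0.9740 × 2.28 × 2.44 = 5.419 m³/s

5.42 m³/s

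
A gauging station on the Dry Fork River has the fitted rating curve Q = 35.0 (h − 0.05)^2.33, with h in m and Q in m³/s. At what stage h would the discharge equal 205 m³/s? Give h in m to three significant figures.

2.19 m

h − h₀ = (Q/C)^(1/b) = (205/35.0)^(1/2.33) = 2.135 m
h = 0.05 + 2.135 = 2.185 m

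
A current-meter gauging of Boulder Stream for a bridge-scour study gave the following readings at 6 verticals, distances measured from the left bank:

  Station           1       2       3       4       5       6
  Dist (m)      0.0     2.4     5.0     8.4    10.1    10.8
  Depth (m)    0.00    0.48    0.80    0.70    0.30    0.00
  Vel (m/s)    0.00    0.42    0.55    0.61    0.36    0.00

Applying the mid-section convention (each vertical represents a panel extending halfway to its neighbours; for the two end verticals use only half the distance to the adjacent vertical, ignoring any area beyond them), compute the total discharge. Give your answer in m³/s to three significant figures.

w_2 = (5.0 − 0.0)/2 = 2.5 m; q_2 = 0.42 × 0.48 × 2.5 = 0.5040 m³/s
w_3 = (8.4 − 2.4)/2 = 3 m; q_3 = 0.55 × 0.80 × 3 = 1.320 m³/s
w_4 = (10.1 − 5.0)/2 = 2.55 m; q_4 = 0.61 × 0.70 × 2.55 = 1.089 m³/s
w_5 = (10.8 − 8.4)/2 = 1.2 m; q_5 = 0.36 × 0.30 × 1.2 = 0.1296 m³/s
Stations 1, 6 contribute zero (depth or velocity is 0).
Q = Σ qᵢ = 3.042 m³/s

3.04 m³/s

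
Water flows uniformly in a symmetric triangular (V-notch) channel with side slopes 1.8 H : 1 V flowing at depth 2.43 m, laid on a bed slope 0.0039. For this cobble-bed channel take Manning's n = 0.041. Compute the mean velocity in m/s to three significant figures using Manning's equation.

A = z·y² = 1.8×2.43² = 10.63 m²
P = 2y√(1+z²) = 2×2.43×√(1+1.8²) = 10.01 m
R = A/P = 10.63/10.01 = 1.062 m
Q = (1/n)·A·R^(2/3)·S^(1/2) = (1/0.041) × 10.63 × 1.062^(2/3) × 0.0039^(1/2) = 16.85 m³/s
V = Q/A = 16.85/10.63 = 1.586 m/s

1.59 m/s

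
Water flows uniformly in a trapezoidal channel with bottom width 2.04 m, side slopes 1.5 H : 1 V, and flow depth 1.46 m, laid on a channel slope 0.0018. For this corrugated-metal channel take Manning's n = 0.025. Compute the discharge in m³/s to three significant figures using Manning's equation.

9.37 m³/s

A = (b + z·y)·y = (2.04 + 1.5×1.46)×1.46 = 6.176 m²
P = b + 2y√(1+z²) = 2.04 + 2×1.46×√(1+1.5²) = 7.304 m
R = A/P = 6.176/7.304 = 0.8455 m
Q = (1/n)·A·R^(2/3)·S^(1/2) = (1/0.025) × 6.176 × 0.8455^(2/3) × 0.0018^(1/2) = 9.371 m³/s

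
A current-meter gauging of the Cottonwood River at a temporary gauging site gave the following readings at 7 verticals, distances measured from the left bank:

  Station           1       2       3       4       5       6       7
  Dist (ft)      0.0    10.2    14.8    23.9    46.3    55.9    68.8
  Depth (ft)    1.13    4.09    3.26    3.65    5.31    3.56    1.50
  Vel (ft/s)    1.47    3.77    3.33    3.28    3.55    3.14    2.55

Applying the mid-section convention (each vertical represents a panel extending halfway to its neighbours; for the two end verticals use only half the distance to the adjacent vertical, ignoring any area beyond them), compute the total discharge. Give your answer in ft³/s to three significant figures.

838 ft³/s

w_1 = (10.2 − 0.0)/2 = 5.1 ft; q_1 = 1.47 × 1.13 × 5.1 = 8.472 ft³/s
w_2 = (14.8 − 0.0)/2 = 7.4 ft; q_2 = 3.77 × 4.09 × 7.4 = 114.1 ft³/s
w_3 = (23.9 − 10.2)/2 = 6.85 ft; q_3 = 3.33 × 3.26 × 6.85 = 74.36 ft³/s
w_4 = (46.3 − 14.8)/2 = 15.75 ft; q_4 = 3.28 × 3.65 × 15.75 = 188.6 ft³/s
w_5 = (55.9 − 23.9)/2 = 16 ft; q_5 = 3.55 × 5.31 × 16 = 301.6 ft³/s
w_6 = (68.8 − 46.3)/2 = 11.25 ft; q_6 = 3.14 × 3.56 × 11.25 = 125.8 ft³/s
w_7 = (68.8 − 55.9)/2 = 6.45 ft; q_7 = 2.55 × 1.50 × 6.45 = 24.67 ft³/s
Q = Σ qᵢ = 837.5 ft³/s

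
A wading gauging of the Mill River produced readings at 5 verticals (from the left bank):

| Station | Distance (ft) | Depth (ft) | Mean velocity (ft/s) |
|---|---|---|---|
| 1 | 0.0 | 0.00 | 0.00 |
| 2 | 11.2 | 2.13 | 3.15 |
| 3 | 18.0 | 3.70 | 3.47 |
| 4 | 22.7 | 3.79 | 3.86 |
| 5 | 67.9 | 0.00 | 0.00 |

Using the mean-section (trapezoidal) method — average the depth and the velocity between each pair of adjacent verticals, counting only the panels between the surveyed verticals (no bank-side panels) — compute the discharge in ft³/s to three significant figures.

314 ft³/s

Panel 1-2: Δb = 11.2 ft, d̄ = (0.00+2.13)/2 = 1.065, v̄ = (0.00+3.15)/2 = 1.575 → q = 11.2×1.065×1.575 = 18.79 ft³/s
Panel 2-3: Δb = 6.8 ft, d̄ = (2.13+3.70)/2 = 2.915, v̄ = (3.15+3.47)/2 = 3.31 → q = 6.8×2.915×3.31 = 65.61 ft³/s
Panel 3-4: Δb = 4.7 ft, d̄ = (3.70+3.79)/2 = 3.745, v̄ = (3.47+3.86)/2 = 3.665 → q = 4.7×3.745×3.665 = 64.51 ft³/s
Panel 4-5: Δb = 45.2 ft, d̄ = (3.79+0.00)/2 = 1.895, v̄ = (3.86+0.00)/2 = 1.93 → q = 45.2×1.895×1.93 = 165.3 ft³/s
Q = Σ q = 314.2 ft³/s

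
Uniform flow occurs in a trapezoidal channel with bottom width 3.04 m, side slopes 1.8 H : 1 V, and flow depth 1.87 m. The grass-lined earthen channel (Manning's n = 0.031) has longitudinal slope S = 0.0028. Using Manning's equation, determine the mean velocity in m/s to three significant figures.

1.84 m/s

A = (b + z·y)·y = (3.04 + 1.8×1.87)×1.87 = 11.98 m²
P = b + 2y√(1+z²) = 3.04 + 2×1.87×√(1+1.8²) = 10.74 m
R = A/P = 11.98/10.74 = 1.115 m
Q = (1/n)·A·R^(2/3)·S^(1/2) = (1/0.031) × 11.98 × 1.115^(2/3) × 0.0028^(1/2) = 21.99 m³/s
V = Q/A = 21.99/11.98 = 1.836 m/s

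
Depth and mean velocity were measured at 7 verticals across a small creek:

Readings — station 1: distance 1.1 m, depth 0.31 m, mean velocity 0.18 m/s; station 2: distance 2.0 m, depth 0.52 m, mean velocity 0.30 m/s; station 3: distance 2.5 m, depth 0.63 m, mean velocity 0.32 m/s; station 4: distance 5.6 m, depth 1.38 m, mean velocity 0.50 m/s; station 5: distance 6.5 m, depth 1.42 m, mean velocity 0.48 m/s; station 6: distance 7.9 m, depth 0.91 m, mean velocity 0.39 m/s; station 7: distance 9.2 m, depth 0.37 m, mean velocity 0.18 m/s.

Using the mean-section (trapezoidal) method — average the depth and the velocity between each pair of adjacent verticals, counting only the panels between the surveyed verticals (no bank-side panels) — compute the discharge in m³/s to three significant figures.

Panel 1-2: Δb = 0.9 m, d̄ = (0.31+0.52)/2 = 0.415, v̄ = (0.18+0.30)/2 = 0.24 → q = 0.9×0.415×0.24 = 0.08964 m³/s
Panel 2-3: Δb = 0.5 m, d̄ = (0.52+0.63)/2 = 0.575, v̄ = (0.30+0.32)/2 = 0.31 → q = 0.5×0.575×0.31 = 0.08913 m³/s
Panel 3-4: Δb = 3.1 m, d̄ = (0.63+1.38)/2 = 1.005, v̄ = (0.32+0.50)/2 = 0.41 → q = 3.1×1.005×0.41 = 1.277 m³/s
Panel 4-5: Δb = 0.9 m, d̄ = (1.38+1.42)/2 = 1.4, v̄ = (0.50+0.48)/2 = 0.49 → q = 0.9×1.4×0.49 = 0.6174 m³/s
Panel 5-6: Δb = 1.4 m, d̄ = (1.42+0.91)/2 = 1.165, v̄ = (0.48+0.39)/2 = 0.435 → q = 1.4×1.165×0.435 = 0.7095 m³/s
Panel 6-7: Δb = 1.3 m, d̄ = (0.91+0.37)/2 = 0.64, v̄ = (0.39+0.18)/2 = 0.285 → q = 1.3×0.64×0.285 = 0.2371 m³/s
Q = Σ q = 3.020 m³/s

3.02 m³/s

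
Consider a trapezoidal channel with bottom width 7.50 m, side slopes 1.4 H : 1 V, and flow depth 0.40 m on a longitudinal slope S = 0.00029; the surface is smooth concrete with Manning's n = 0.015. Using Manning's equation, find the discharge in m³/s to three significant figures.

1.86 m³/s

A = (b + z·y)·y = (7.50 + 1.4×0.40)×0.40 = 3.224 m²
P = b + 2y√(1+z²) = 7.50 + 2×0.40×√(1+1.4²) = 8.876 m
R = A/P = 3.224/8.876 = 0.3632 m
Q = (1/n)·A·R^(2/3)·S^(1/2) = (1/0.015) × 3.224 × 0.3632^(2/3) × 0.00029^(1/2) = 1.863 m³/s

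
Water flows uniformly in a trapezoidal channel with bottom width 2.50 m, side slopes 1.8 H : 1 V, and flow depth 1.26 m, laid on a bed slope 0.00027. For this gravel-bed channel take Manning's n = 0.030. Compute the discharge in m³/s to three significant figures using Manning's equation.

A = (b + z·y)·y = (2.50 + 1.8×1.26)×1.26 = 6.008 m²
P = b + 2y√(1+z²) = 2.50 + 2×1.26×√(1+1.8²) = 7.689 m
R = A/P = 6.008/7.689 = 0.7813 m
Q = (1/n)·A·R^(2/3)·S^(1/2) = (1/0.030) × 6.008 × 0.7813^(2/3) × 0.00027^(1/2) = 2.791 m³/s

2.79 m³/s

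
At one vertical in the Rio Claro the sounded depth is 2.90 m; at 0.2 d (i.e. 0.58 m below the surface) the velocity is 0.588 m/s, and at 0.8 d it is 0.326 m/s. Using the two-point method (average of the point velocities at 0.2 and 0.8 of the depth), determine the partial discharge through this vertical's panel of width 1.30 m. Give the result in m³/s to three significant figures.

1.72 m³/s

v̄ = (0.588 + 0.326) / 2 = 0.4570 m/s
q = v̄ × d × w = 0.4570 × 2.90 × 1.30 = 1.723 m³/s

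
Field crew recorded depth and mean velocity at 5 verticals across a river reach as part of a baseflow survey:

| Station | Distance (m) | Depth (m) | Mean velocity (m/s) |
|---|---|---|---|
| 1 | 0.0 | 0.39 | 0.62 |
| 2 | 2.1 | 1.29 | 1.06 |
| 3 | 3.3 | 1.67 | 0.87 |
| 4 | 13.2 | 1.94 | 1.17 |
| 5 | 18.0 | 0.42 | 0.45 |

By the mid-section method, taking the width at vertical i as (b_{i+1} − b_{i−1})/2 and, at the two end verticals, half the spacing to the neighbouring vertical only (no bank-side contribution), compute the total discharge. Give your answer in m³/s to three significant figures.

27.7 m³/s

w_1 = (2.1 − 0.0)/2 = 1.05 m; q_1 = 0.62 × 0.39 × 1.05 = 0.2539 m³/s
w_2 = (3.3 − 0.0)/2 = 1.65 m; q_2 = 1.06 × 1.29 × 1.65 = 2.256 m³/s
w_3 = (13.2 − 2.1)/2 = 5.55 m; q_3 = 0.87 × 1.67 × 5.55 = 8.064 m³/s
w_4 = (18.0 − 3.3)/2 = 7.35 m; q_4 = 1.17 × 1.94 × 7.35 = 16.68 m³/s
w_5 = (18.0 − 13.2)/2 = 2.4 m; q_5 = 0.45 × 0.42 × 2.4 = 0.4536 m³/s
Q = Σ qᵢ = 27.71 m³/s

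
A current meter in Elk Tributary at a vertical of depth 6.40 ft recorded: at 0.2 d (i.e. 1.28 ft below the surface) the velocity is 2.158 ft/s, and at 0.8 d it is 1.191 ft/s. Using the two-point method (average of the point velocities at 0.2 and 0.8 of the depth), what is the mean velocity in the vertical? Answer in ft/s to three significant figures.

1.67 ft/s

v̄ = (2.158 + 1.191) / 2 = 1.675 ft/s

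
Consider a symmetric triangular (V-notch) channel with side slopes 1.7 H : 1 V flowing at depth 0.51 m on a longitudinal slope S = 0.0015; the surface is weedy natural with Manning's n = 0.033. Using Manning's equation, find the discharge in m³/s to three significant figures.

0.189 m³/s

A = z·y² = 1.7×0.51² = 0.4422 m²
P = 2y√(1+z²) = 2×0.51×√(1+1.7²) = 2.012 m
R = A/P = 0.4422/2.012 = 0.2198 m
Q = (1/n)·A·R^(2/3)·S^(1/2) = (1/0.033) × 0.4422 × 0.2198^(2/3) × 0.0015^(1/2) = 0.1890 m³/s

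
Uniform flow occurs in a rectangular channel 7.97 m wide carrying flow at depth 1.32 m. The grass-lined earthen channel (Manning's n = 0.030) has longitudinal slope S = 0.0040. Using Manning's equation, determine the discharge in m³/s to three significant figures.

A = b·y = 7.97 × 1.32 = 10.52 m²
P = b + 2y = 7.97 + 2×1.32 = 10.61 m
R = A/P = 10.52/10.61 = 0.9916 m
Q = (1/n)·A·R^(2/3)·S^(1/2) = (1/0.030) × 10.52 × 0.9916^(2/3) × 0.0040^(1/2) = 22.05 m³/s

22.1 m³/s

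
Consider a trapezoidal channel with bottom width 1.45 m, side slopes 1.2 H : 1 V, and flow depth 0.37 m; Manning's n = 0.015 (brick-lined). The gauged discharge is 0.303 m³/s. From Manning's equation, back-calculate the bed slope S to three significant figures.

0.000242

A = (b + z·y)·y = (1.45 + 1.2×0.37)×0.37 = 0.7008 m²
P = b + 2y√(1+z²) = 1.45 + 2×0.37×√(1+1.2²) = 2.606 m
R = A/P = 0.7008/2.606 = 0.2689 m
S = (Q·n / (1·A·R^(2/3)))² = (0.303×0.015 / (1×0.7008×0.4166))² = 0.0002423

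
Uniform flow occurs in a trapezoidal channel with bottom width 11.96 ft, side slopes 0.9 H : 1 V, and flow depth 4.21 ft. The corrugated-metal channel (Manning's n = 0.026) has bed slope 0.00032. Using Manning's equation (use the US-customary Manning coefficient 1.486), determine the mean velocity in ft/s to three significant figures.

2.05 ft/s

A = (b + z·y)·y = (11.96 + 0.9×4.21)×4.21 = 66.30 ft²
P = b + 2y√(1+z²) = 11.96 + 2×4.21×√(1+0.9²) = 23.29 ft
R = A/P = 66.30/23.29 = 2.847 ft
Q = (1.486/n)·A·R^(2/3)·S^(1/2) = (1.486/0.026) × 66.30 × 2.847^(2/3) × 0.00032^(1/2) = 136.2 ft³/s
V = Q/A = 136.2/66.30 = 2.054 ft/s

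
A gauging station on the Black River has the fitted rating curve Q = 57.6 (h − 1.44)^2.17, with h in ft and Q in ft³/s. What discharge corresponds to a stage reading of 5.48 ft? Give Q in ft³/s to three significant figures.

Q = 57.6 × (5.48 − 1.44)^2.17 = 57.6 × 4.04^2.17 = 1192 ft³/s

1190 ft³/s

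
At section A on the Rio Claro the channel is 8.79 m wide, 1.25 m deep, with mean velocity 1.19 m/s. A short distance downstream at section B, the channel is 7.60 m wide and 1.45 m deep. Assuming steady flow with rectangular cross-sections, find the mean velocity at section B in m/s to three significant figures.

Q = A₁V₁ = (8.79×1.25) × 1.19 = 13.08 m³/s
A₂ = 7.60 × 1.45 = 11.02 m²
V₂ = Q/A₂ = 13.08/11.02 = 1.186 m/s

1.19 m/s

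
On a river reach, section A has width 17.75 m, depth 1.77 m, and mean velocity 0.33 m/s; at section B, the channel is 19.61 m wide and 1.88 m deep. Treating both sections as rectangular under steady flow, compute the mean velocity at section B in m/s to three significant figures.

Q = A₁V₁ = (17.75×1.77) × 0.33 = 10.37 m³/s
A₂ = 19.61 × 1.88 = 36.87 m²
V₂ = Q/A₂ = 10.37/36.87 = 0.2812 m/s

0.281 m/s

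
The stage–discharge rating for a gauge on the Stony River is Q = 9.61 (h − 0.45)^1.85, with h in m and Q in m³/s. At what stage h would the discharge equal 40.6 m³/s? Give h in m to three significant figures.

2.63 m

h − h₀ = (Q/C)^(1/b) = (40.6/9.61)^(1/1.85) = 2.179 m
h = 0.45 + 2.179 = 2.629 m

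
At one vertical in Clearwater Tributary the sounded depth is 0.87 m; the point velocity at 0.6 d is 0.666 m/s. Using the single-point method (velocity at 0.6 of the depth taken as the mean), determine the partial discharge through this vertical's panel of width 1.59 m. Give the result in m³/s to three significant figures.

0.921 m³/s

v̄ = v₀.₆ = 0.666 m/s
q = v̄ × d × w = 0.6660 × 0.87 × 1.59 = 0.9213 m³/s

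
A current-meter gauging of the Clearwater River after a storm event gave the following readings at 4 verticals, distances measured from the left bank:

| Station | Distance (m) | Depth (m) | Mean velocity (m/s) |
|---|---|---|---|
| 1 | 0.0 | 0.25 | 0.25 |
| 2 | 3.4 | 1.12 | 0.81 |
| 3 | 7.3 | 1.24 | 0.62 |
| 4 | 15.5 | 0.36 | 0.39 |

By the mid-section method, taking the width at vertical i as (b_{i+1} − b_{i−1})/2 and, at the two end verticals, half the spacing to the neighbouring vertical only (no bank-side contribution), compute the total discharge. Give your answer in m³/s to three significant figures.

8.64 m³/s

w_1 = (3.4 − 0.0)/2 = 1.7 m; q_1 = 0.25 × 0.25 × 1.7 = 0.1063 m³/s
w_2 = (7.3 − 0.0)/2 = 3.65 m; q_2 = 0.81 × 1.12 × 3.65 = 3.311 m³/s
w_3 = (15.5 − 3.4)/2 = 6.05 m; q_3 = 0.62 × 1.24 × 6.05 = 4.651 m³/s
w_4 = (15.5 − 7.3)/2 = 4.1 m; q_4 = 0.39 × 0.36 × 4.1 = 0.5756 m³/s
Q = Σ qᵢ = 8.644 m³/s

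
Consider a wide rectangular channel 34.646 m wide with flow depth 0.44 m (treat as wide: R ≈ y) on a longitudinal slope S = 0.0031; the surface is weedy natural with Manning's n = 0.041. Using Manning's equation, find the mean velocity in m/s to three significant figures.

0.786 m/s

A = b·y = 34.646 × 0.44 = 15.24 m²
Wide channel: R ≈ y = 0.44 m
Q = (1/n)·A·R^(2/3)·S^(1/2) = (1/0.041) × 15.24 × 0.4400^(2/3) × 0.0031^(1/2) = 11.98 m³/s
V = Q/A = 11.98/15.24 = 0.7856 m/s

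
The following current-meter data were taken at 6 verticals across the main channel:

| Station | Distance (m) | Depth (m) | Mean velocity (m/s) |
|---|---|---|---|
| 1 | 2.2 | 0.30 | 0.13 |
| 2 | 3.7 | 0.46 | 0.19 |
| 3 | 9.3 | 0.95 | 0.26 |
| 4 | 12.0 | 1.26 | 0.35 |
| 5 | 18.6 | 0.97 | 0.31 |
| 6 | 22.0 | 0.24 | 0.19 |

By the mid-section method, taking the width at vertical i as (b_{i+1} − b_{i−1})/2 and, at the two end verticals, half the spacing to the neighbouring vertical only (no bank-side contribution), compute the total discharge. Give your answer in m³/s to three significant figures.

5.00 m³/s

w_1 = (3.7 − 2.2)/2 = 0.75 m; q_1 = 0.13 × 0.30 × 0.75 = 0.02925 m³/s
w_2 = (9.3 − 2.2)/2 = 3.55 m; q_2 = 0.19 × 0.46 × 3.55 = 0.3103 m³/s
w_3 = (12.0 − 3.7)/2 = 4.15 m; q_3 = 0.26 × 0.95 × 4.15 = 1.025 m³/s
w_4 = (18.6 − 9.3)/2 = 4.65 m; q_4 = 0.35 × 1.26 × 4.65 = 2.051 m³/s
w_5 = (22.0 − 12.0)/2 = 5 m; q_5 = 0.31 × 0.97 × 5 = 1.504 m³/s
w_6 = (22.0 − 18.6)/2 = 1.7 m; q_6 = 0.19 × 0.24 × 1.7 = 0.07752 m³/s
Q = Σ qᵢ = 4.996 m³/s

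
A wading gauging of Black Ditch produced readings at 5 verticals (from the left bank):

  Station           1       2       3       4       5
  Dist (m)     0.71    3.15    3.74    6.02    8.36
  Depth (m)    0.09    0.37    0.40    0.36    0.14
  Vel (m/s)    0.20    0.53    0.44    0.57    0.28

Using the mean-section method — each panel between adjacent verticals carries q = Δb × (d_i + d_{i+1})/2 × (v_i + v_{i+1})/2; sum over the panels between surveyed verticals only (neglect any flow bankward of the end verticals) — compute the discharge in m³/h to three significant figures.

3600 m³/h

Panel 1-2: Δb = 2.44 m, d̄ = (0.09+0.37)/2 = 0.23, v̄ = (0.20+0.53)/2 = 0.365 → q = 2.44×0.23×0.365 = 0.2048 m³/s
Panel 2-3: Δb = 0.59 m, d̄ = (0.37+0.40)/2 = 0.385, v̄ = (0.53+0.44)/2 = 0.485 → q = 0.59×0.385×0.485 = 0.1102 m³/s
Panel 3-4: Δb = 2.28 m, d̄ = (0.40+0.36)/2 = 0.38, v̄ = (0.44+0.57)/2 = 0.505 → q = 2.28×0.38×0.505 = 0.4375 m³/s
Panel 4-5: Δb = 2.34 m, d̄ = (0.36+0.14)/2 = 0.25, v̄ = (0.57+0.28)/2 = 0.425 → q = 2.34×0.25×0.425 = 0.2486 m³/s
Q = Σ q = 1.001 m³/s
= 1.001 × 3600 = 3604 m³/h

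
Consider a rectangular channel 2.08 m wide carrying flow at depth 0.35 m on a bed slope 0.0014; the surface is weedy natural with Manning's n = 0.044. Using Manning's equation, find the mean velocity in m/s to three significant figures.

0.348 m/s

A = b·y = 2.08 × 0.35 = 0.7280 m²
P = b + 2y = 2.08 + 2×0.35 = 2.780 m
R = A/P = 0.7280/2.780 = 0.2619 m
Q = (1/n)·A·R^(2/3)·S^(1/2) = (1/0.044) × 0.7280 × 0.2619^(2/3) × 0.0014^(1/2) = 0.2534 m³/s
V = Q/A = 0.2534/0.7280 = 0.3481 m/s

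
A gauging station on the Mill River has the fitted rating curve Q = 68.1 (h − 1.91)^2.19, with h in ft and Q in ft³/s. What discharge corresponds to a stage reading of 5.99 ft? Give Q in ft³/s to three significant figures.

1480 ft³/s

Q = 68.1 × (5.99 − 1.91)^2.19 = 68.1 × 4.08^2.19 = 1481 ft³/s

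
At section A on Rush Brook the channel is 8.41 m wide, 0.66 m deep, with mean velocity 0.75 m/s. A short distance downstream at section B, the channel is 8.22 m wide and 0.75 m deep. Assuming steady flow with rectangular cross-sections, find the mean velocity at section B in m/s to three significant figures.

0.675 m/s

Q = A₁V₁ = (8.41×0.66) × 0.75 = 4.163 m³/s
A₂ = 8.22 × 0.75 = 6.165 m²
V₂ = Q/A₂ = 4.163/6.165 = 0.6753 m/s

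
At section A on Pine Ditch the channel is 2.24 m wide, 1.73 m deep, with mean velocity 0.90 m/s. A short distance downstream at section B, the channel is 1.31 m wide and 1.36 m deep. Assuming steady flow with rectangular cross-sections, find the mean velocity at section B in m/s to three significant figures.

Q = A₁V₁ = (2.24×1.73) × 0.90 = 3.488 m³/s
A₂ = 1.31 × 1.36 = 1.782 m²
V₂ = Q/A₂ = 3.488/1.782 = 1.958 m/s

1.96 m/s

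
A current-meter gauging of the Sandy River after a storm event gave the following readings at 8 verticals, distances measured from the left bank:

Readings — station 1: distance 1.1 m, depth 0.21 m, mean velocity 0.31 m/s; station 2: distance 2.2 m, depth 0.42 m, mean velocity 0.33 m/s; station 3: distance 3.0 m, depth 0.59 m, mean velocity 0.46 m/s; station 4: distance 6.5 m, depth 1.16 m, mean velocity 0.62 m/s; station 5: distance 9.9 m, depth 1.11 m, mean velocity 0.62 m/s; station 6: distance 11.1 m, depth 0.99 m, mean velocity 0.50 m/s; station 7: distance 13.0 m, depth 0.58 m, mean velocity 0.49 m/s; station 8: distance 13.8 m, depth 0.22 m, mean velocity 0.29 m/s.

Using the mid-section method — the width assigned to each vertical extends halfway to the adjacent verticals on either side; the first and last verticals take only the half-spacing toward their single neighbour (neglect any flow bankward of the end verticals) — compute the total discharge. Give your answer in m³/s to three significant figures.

5.99 m³/s

w_1 = (2.2 − 1.1)/2 = 0.55 m; q_1 = 0.31 × 0.21 × 0.55 = 0.03581 m³/s
w_2 = (3.0 − 1.1)/2 = 0.95 m; q_2 = 0.33 × 0.42 × 0.95 = 0.1317 m³/s
w_3 = (6.5 − 2.2)/2 = 2.15 m; q_3 = 0.46 × 0.59 × 2.15 = 0.5835 m³/s
w_4 = (9.9 − 3.0)/2 = 3.45 m; q_4 = 0.62 × 1.16 × 3.45 = 2.481 m³/s
w_5 = (11.1 − 6.5)/2 = 2.3 m; q_5 = 0.62 × 1.11 × 2.3 = 1.583 m³/s
w_6 = (13.0 − 9.9)/2 = 1.55 m; q_6 = 0.50 × 0.99 × 1.55 = 0.7673 m³/s
w_7 = (13.8 − 11.1)/2 = 1.35 m; q_7 = 0.49 × 0.58 × 1.35 = 0.3837 m³/s
w_8 = (13.8 − 13.0)/2 = 0.4 m; q_8 = 0.29 × 0.22 × 0.4 = 0.02552 m³/s
Q = Σ qᵢ = 5.992 m³/s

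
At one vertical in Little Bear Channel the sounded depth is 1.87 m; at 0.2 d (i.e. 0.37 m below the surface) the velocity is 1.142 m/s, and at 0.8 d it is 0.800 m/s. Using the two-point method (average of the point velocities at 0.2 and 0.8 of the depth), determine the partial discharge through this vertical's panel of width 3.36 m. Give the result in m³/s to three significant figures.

v̄ = (1.142 + 0.800) / 2 = 0.9710 m/s
q = v̄ × d × w = 0.9710 × 1.87 × 3.36 = 6.101 m³/s

6.10 m³/s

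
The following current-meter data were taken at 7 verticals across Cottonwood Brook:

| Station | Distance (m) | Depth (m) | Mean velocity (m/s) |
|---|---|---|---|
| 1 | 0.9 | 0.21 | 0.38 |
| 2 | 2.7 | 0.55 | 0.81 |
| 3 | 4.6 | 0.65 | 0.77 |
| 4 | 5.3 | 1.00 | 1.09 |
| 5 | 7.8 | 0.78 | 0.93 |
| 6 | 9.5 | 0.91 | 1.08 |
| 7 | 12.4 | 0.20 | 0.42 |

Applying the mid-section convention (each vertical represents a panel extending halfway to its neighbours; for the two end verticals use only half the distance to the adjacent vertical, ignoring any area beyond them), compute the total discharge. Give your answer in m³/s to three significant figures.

7.20 m³/s

w_1 = (2.7 − 0.9)/2 = 0.9 m; q_1 = 0.38 × 0.21 × 0.9 = 0.07182 m³/s
w_2 = (4.6 − 0.9)/2 = 1.85 m; q_2 = 0.81 × 0.55 × 1.85 = 0.8242 m³/s
w_3 = (5.3 − 2.7)/2 = 1.3 m; q_3 = 0.77 × 0.65 × 1.3 = 0.6507 m³/s
w_4 = (7.8 − 4.6)/2 = 1.6 m; q_4 = 1.09 × 1.00 × 1.6 = 1.744 m³/s
w_5 = (9.5 − 5.3)/2 = 2.1 m; q_5 = 0.93 × 0.78 × 2.1 = 1.523 m³/s
w_6 = (12.4 − 7.8)/2 = 2.3 m; q_6 = 1.08 × 0.91 × 2.3 = 2.260 m³/s
w_7 = (12.4 − 9.5)/2 = 1.45 m; q_7 = 0.42 × 0.20 × 1.45 = 0.1218 m³/s
Q = Σ qᵢ = 7.196 m³/s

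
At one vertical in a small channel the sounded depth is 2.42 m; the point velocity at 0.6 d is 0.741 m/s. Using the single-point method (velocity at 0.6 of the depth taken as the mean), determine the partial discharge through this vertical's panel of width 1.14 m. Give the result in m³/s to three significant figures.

2.04 m³/s

v̄ = v₀.₆ = 0.741 m/s
q = v̄ × d × w = 0.7410 × 2.42 × 1.14 = 2.044 m³/s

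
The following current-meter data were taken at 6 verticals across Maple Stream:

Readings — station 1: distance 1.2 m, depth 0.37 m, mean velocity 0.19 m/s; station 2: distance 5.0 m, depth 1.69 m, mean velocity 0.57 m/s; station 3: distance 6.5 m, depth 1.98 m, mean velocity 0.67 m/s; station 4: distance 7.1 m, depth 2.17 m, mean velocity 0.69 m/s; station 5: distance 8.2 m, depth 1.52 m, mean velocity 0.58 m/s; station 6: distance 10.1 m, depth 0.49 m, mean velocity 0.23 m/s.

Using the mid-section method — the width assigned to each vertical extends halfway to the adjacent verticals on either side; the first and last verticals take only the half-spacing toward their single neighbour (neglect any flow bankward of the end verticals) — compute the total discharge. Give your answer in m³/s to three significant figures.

w_1 = (5.0 − 1.2)/2 = 1.9 m; q_1 = 0.19 × 0.37 × 1.9 = 0.1336 m³/s
w_2 = (6.5 − 1.2)/2 = 2.65 m; q_2 = 0.57 × 1.69 × 2.65 = 2.553 m³/s
w_3 = (7.1 − 5.0)/2 = 1.05 m; q_3 = 0.67 × 1.98 × 1.05 = 1.393 m³/s
w_4 = (8.2 − 6.5)/2 = 0.85 m; q_4 = 0.69 × 2.17 × 0.85 = 1.273 m³/s
w_5 = (10.1 − 7.1)/2 = 1.5 m; q_5 = 0.58 × 1.52 × 1.5 = 1.322 m³/s
w_6 = (10.1 − 8.2)/2 = 0.95 m; q_6 = 0.23 × 0.49 × 0.95 = 0.1071 m³/s
Q = Σ qᵢ = 6.781 m³/s

6.78 m³/s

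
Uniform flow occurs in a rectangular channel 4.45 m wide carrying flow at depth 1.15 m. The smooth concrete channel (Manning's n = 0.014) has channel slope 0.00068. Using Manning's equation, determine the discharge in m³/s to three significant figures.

A = b·y = 4.45 × 1.15 = 5.118 m²
P = b + 2y = 4.45 + 2×1.15 = 6.750 m
R = A/P = 5.118/6.750 = 0.7581 m
Q = (1/n)·A·R^(2/3)·S^(1/2) = (1/0.014) × 5.118 × 0.7581^(2/3) × 0.00068^(1/2) = 7.925 m³/s

7.93 m³/s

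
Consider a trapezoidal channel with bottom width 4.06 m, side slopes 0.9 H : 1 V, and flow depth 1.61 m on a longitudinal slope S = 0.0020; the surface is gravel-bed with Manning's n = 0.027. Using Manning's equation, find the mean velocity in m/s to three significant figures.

1.72 m/s

A = (b + z·y)·y = (4.06 + 0.9×1.61)×1.61 = 8.869 m²
P = b + 2y√(1+z²) = 4.06 + 2×1.61×√(1+0.9²) = 8.392 m
R = A/P = 8.869/8.392 = 1.057 m
Q = (1/n)·A·R^(2/3)·S^(1/2) = (1/0.027) × 8.869 × 1.057^(2/3) × 0.0020^(1/2) = 15.24 m³/s
V = Q/A = 15.24/8.869 = 1.719 m/s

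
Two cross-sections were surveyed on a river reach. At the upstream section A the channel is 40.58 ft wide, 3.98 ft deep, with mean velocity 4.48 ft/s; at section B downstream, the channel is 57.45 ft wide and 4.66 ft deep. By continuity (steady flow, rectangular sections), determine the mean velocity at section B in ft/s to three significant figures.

2.70 ft/s

Q = A₁V₁ = (40.58×3.98) × 4.48 = 723.6 ft³/s
A₂ = 57.45 × 4.66 = 267.7 ft²
V₂ = Q/A₂ = 723.6/267.7 = 2.703 ft/s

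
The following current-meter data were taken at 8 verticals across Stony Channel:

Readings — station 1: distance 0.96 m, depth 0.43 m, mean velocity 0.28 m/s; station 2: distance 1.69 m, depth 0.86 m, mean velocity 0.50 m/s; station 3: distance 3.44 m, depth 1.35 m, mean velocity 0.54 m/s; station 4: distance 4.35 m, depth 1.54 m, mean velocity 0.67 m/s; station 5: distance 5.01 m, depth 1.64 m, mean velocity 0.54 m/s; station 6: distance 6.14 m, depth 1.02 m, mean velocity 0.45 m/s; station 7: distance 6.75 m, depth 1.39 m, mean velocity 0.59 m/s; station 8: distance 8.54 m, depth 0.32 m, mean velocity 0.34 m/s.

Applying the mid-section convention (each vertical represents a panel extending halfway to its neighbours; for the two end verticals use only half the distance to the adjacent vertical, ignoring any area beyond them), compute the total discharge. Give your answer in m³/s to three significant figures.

w_1 = (1.69 − 0.96)/2 = 0.365 m; q_1 = 0.28 × 0.43 × 0.365 = 0.04395 m³/s
w_2 = (3.44 − 0.96)/2 = 1.24 m; q_2 = 0.50 × 0.86 × 1.24 = 0.5332 m³/s
w_3 = (4.35 − 1.69)/2 = 1.33 m; q_3 = 0.54 × 1.35 × 1.33 = 0.9696 m³/s
w_4 = (5.01 − 3.44)/2 = 0.785 m; q_4 = 0.67 × 1.54 × 0.785 = 0.8100 m³/s
w_5 = (6.14 − 4.35)/2 = 0.895 m; q_5 = 0.54 × 1.64 × 0.895 = 0.7926 m³/s
w_6 = (6.75 − 5.01)/2 = 0.87 m; q_6 = 0.45 × 1.02 × 0.87 = 0.3993 m³/s
w_7 = (8.54 − 6.14)/2 = 1.2 m; q_7 = 0.59 × 1.39 × 1.2 = 0.9841 m³/s
w_8 = (8.54 − 6.75)/2 = 0.895 m; q_8 = 0.34 × 0.32 × 0.895 = 0.09738 m³/s
Q = Σ qᵢ = 4.630 m³/s

4.63 m³/s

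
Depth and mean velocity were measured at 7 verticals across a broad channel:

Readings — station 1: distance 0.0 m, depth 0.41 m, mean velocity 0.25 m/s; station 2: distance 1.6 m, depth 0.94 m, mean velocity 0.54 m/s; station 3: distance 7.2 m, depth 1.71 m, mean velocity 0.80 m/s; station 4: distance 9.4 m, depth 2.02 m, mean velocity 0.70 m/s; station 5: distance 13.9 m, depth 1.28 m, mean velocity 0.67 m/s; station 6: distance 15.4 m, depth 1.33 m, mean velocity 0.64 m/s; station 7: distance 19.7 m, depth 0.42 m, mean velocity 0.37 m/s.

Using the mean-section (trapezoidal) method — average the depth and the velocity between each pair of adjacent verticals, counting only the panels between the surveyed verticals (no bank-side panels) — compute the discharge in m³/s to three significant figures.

Panel 1-2: Δb = 1.6 m, d̄ = (0.41+0.94)/2 = 0.675, v̄ = (0.25+0.54)/2 = 0.395 → q = 1.6×0.675×0.395 = 0.4266 m³/s
Panel 2-3: Δb = 5.6 m, d̄ = (0.94+1.71)/2 = 1.325, v̄ = (0.54+0.80)/2 = 0.67 → q = 5.6×1.325×0.67 = 4.971 m³/s
Panel 3-4: Δb = 2.2 m, d̄ = (1.71+2.02)/2 = 1.865, v̄ = (0.80+0.70)/2 = 0.75 → q = 2.2×1.865×0.75 = 3.077 m³/s
Panel 4-5: Δb = 4.5 m, d̄ = (2.02+1.28)/2 = 1.65, v̄ = (0.70+0.67)/2 = 0.685 → q = 4.5×1.65×0.685 = 5.086 m³/s
Panel 5-6: Δb = 1.5 m, d̄ = (1.28+1.33)/2 = 1.305, v̄ = (0.67+0.64)/2 = 0.655 → q = 1.5×1.305×0.655 = 1.282 m³/s
Panel 6-7: Δb = 4.3 m, d̄ = (1.33+0.42)/2 = 0.875, v̄ = (0.64+0.37)/2 = 0.505 → q = 4.3×0.875×0.505 = 1.900 m³/s
Q = Σ q = 16.74 m³/s

16.7 m³/s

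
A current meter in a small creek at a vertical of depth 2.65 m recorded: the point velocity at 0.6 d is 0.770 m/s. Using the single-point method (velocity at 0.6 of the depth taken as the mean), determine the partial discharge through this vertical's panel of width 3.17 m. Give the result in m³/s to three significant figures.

6.47 m³/s

v̄ = v₀.₆ = 0.770 m/s
q = v̄ × d × w = 0.7700 × 2.65 × 3.17 = 6.468 m³/s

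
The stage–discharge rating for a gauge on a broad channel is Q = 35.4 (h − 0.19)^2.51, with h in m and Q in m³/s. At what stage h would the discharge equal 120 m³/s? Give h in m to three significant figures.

1.82 m

h − h₀ = (Q/C)^(1/b) = (120/35.4)^(1/2.51) = 1.626 m
h = 0.19 + 1.626 = 1.816 m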